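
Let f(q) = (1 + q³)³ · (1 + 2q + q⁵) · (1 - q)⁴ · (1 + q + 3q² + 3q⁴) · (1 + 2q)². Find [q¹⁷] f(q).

-36

(1 + q³)³ has coefficients 1,0,0,3,0,0,3,0,0,1 for degrees 0…9.
(1 + 2q + q⁵) has coefficients 1,2,0,0,0,1,0,0,0,0,0,0,0,0,0,0,0,0 for degrees 0…17.
Multiplying by (1 - q)⁴ gives running coefficients 1,-2,-2,8,-7,3,-4,6,-4,1,0,0,0,0,0,0,0,0 for degrees 0…17.
Multiplying by (1 + q + 3q² + 3q⁴) gives running coefficients 1,-1,-1,0,-2,14,-28,35,-31,24,-23,21,-12,3,0,0,0,0 for degrees 0…17.
Finally multiplying by (1 + 2q)², the product of all factors after the first has coefficients 1,3,-1,-8,-6,6,20,-21,-3,40,-51,25,-20,39,-36,12,0,0 for degrees 0…17.
[q¹⁷] = 1·0 + 3·(-36) + 3·25 + 1·(-3) = -36.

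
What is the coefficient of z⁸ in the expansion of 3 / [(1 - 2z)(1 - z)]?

Partial fractions give a closed form: a_n = (6)·2^n + (-3)·1^n.
At n = 8: a_8 = 1533.

1533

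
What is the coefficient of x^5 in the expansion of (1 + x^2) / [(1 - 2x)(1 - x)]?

78

The denominator gives the recurrence a_n = 3a_(n−1) − 2a_(n−2) for n ≥ 3; the numerator fixes a_0 = 1, a_1 = 3, a_2 = 8.
Iterating: 1, 3, 8, 18, 38, 78, so a_5 = 78.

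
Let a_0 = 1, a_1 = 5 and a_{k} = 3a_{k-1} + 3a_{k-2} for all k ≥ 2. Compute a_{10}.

775413

The ordinary generating function has denominator 1 - 3x - 3x^2.
Iterating the recurrence: a_0,…,a_{10} = 1, 5, 18, 69, 261, 990, 3753, 14229, 53946, 204525, 775413.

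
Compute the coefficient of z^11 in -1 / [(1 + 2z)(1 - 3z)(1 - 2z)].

Partial fractions give a closed form: a_n = (-1/5)·(-2)^n + (-9/5)·3^n + (1)·2^n.
At n = 11: a_11 = -316407.

-316407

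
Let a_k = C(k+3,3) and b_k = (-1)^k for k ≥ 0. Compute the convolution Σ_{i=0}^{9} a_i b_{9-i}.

125

This is [x^9] in the product of the two ordinary generating functions.
Σ = 1·(-1) + 4·1 + 10·(-1) + 20·1 + 35·(-1) + 56·1 + 84·(-1) + 120·1 + 165·(-1) + 220·1 = 125.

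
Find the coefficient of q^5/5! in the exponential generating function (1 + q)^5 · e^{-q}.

-56

The EGF product rule gives c_5 = Σ_{k_1+k_2=5} C(5; k_1,k_2) · ∏ g_i(k_i), where (1+q)^5 gives the falling factorial (5)_k; e^{-q} gives (-1)^k.
g_1(k) for k = 0…5: 1, 5, 20, 60, 120, 120.
g_2(k) for k = 0…5: 1, -1, 1, -1, 1, -1.
c_5 = Σ_k C(5,k)·g_1(k)·g_2(5−k) = 1·1·(-1) + 5·5·1 + 10·20·(-1) + 10·60·1 + 5·120·(-1) + 1·120·1 = −1 + 25 − 200 + 600 − 600 + 120 = -56.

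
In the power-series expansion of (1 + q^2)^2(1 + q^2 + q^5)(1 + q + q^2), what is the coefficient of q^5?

4

(1 + q^2)^2 has coefficients 1,0,2,0,1 for degrees 0…4.
(1 + q^2 + q^5) has coefficients 1,0,1,0,0,1 for degrees 0…5.
Finally multiplying by (1 + q + q^2), the product of all factors after the first has coefficients 1,1,2,1,1,1 for degrees 0…5.
[q^5] = 1·1 + 2·1 + 1·1 = 4.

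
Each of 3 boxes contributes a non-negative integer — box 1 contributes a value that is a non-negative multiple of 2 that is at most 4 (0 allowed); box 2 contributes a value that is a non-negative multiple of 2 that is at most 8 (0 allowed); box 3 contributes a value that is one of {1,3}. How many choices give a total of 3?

The generating function for the choices is (1 + q^2 + q^4)·(1 + q^2 + q^4 + q^6 + q^8)·(q + q^3); the count is [q^3].
(1 + q^2 + q^4) has coefficients 1,0,1,0 for degrees 0…3.
(1 + q^2 + q^4 + q^6 + q^8) has coefficients 1,0,1,0 for degrees 0…3.
Finally multiplying by (q + q^3), the product of all factors after the first has coefficients 0,1,0,2 for degrees 0…3.
[q^3] = 1·2 + 1·1 = 3.

3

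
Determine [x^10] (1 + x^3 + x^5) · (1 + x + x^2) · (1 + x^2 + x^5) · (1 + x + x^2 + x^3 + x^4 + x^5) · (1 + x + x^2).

51

(1 + x^3 + x^5) has coefficients 1,0,0,1,0,1 for degrees 0…5.
(1 + x + x^2) has coefficients 1,1,1,0,0,0,0,0,0,0,0 for degrees 0…10.
Multiplying by (1 + x^2 + x^5) gives running coefficients 1,1,2,1,1,1,1,1,0,0,0 for degrees 0…10.
Multiplying by (1 + x + x^2 + x^3 + x^4 + x^5) gives running coefficients 1,2,4,5,6,7,7,7,5,4,3 for degrees 0…10.
Finally multiplying by (1 + x + x^2), the product of all factors after the first has coefficients 1,3,7,11,15,18,20,21,19,16,12 for degrees 0…10.
[x^10] = 1·12 + 1·21 + 1·18 = 51.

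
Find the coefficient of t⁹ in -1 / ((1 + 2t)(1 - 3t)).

-11605

Partial fractions give a closed form: a_n = (-2/5)·(-2)^n + (-3/5)·3^n.
At n = 9: a_9 = -11605.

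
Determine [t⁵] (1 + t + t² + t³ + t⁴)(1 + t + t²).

2

(1 + t + t² + t³ + t⁴) has coefficients 1,1,1,1,1 for degrees 0…4.
(1 + t + t²) has coefficients 1,1,1,0,0,0 for degrees 0…5.
[t⁵] = 1·0 + 1·0 + 1·0 + 1·1 + 1·1 = 2.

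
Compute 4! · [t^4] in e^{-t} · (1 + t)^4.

The EGF product rule gives c_4 = Σ_{k_1+k_2=4} C(4; k_1,k_2) · ∏ g_i(k_i), where e^{-t} gives (-1)^k; (1+t)^4 gives the falling factorial (4)_k.
g_1(k) for k = 0…4: 1, -1, 1, -1, 1.
g_2(k) for k = 0…4: 1, 4, 12, 24, 24.
c_4 = Σ_k C(4,k)·g_1(k)·g_2(4−k) = 1·1·24 + 4·(-1)·24 + 6·1·12 + 4·(-1)·4 + 1·1·1 = 24 − 96 + 72 − 16 + 1 = -15.

-15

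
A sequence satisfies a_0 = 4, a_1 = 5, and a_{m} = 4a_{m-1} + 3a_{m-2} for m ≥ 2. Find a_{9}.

The ordinary generating function has denominator 1 - 4x - 3x^2.
Iterating the recurrence: a_0,…,a_{9} = 4, 5, 32, 143, 668, 3101, 14408, 66935, 310964, 1444661.

1444661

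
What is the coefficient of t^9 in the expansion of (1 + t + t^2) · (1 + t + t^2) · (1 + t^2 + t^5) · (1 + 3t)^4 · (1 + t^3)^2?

3044

(1 + t + t^2) has coefficients 1,1,1 for degrees 0…2.
(1 + t + t^2) has coefficients 1,1,1,0,0,0,0,0,0,0 for degrees 0…9.
Multiplying by (1 + t^2 + t^5) gives running coefficients 1,1,2,1,1,1,1,1,0,0 for degrees 0…9.
Multiplying by (1 + 3t)^4 gives running coefficients 1,13,68,187,310,364,337,256,255,243 for degrees 0…9.
Finally multiplying by (1 + t^3)^2, the product of all factors after the first has coefficients 1,13,68,189,336,500,712,889,1051,1104 for degrees 0…9.
[t^9] = 1·1104 + 1·1051 + 1·889 = 3044.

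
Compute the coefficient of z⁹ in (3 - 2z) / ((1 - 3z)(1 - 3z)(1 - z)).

674143

The denominator gives the recurrence a_n = 7a_(n−1) − 15a_(n−2) + 9a_(n−3) for n ≥ 3; the numerator fixes a_0 = 3, a_1 = 19, a_2 = 88.
Iterating: 3, 19, 88, 358, 1357, 4921, 17314, 59596, 201751, 674143, so a_9 = 674143.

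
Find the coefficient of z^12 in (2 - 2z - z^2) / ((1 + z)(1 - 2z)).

The denominator gives the recurrence a_n = a_(n−1) + 2a_(n−2) for n ≥ 3; the numerator fixes a_0 = 2, a_1 = 0, a_2 = 3.
Iterating: 2, 0, 3, 3, 9, 15, 33, 63, 129, 255, 513, 1023, 2049, so a_12 = 2049.

2049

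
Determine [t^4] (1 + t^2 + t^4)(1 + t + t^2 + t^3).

(1 + t^2 + t^4) has coefficients 1,0,1,0,1 for degrees 0…4.
(1 + t + t^2 + t^3) has coefficients 1,1,1,1,0 for degrees 0…4.
[t^4] = 1·0 + 1·1 + 1·1 = 2.

2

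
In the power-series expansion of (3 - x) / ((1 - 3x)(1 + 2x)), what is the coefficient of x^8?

10856

The denominator gives the recurrence a_n = a_(n−1) + 6a_(n−2) for n ≥ 2; the numerator fixes a_0 = 3, a_1 = 2.
Iterating: 3, 2, 20, 32, 152, 344, 1256, 3320, 10856, so a_8 = 10856.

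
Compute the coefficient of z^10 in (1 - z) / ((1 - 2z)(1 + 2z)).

1024

The denominator gives the recurrence a_n = 4a_(n−2) for n ≥ 2; the numerator fixes a_0 = 1, a_1 = -1.
Iterating: 1, -1, 4, -4, 16, -16, 64, -64, 256, -256, 1024, so a_10 = 1024.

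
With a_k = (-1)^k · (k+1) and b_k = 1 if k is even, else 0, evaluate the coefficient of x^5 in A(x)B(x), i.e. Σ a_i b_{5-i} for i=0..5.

This is [x^5] in the product of the two ordinary generating functions.
Σ = 1·0 − 2·1 + 3·0 − 4·1 + 5·0 − 6·1 = -12.

-12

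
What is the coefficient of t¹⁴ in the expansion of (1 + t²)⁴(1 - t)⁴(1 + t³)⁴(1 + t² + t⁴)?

146

(1 + t²)⁴ has coefficients 1,0,4,0,6,0,4,0,1 for degrees 0…8.
(1 - t)⁴ has coefficients 1,-4,6,-4,1,0,0,0,0,0,0,0,0,0,0 for degrees 0…14.
Multiplying by (1 + t³)⁴ gives running coefficients 1,-4,6,0,-15,24,-10,-20,36,-20,-10,24,-15,0,6 for degrees 0…14.
Finally multiplying by (1 + t² + t⁴), the product of all factors after the first has coefficients 1,-4,7,-4,-8,20,-19,4,11,-16,16,-16,11,4,-19 for degrees 0…14.
[t¹⁴] = 1·(-19) + 4·11 + 6·16 + 4·11 + 1·(-19) = 146.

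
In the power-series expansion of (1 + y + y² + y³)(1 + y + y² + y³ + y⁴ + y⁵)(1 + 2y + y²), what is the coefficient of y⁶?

(1 + y + y² + y³) has coefficients 1,1,1,1 for degrees 0…3.
(1 + y + y² + y³ + y⁴ + y⁵) has coefficients 1,1,1,1,1,1,0 for degrees 0…6.
Finally multiplying by (1 + 2y + y²), the product of all factors after the first has coefficients 1,3,4,4,4,4,3 for degrees 0…6.
[y⁶] = 1·3 + 1·4 + 1·4 + 1·4 = 15.

15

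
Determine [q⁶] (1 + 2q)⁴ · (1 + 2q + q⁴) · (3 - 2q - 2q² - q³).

-250

(1 + 2q)⁴ has coefficients 1,8,24,32,16 for degrees 0…4.
(1 + 2q + q⁴) has coefficients 1,2,0,0,1,0,0 for degrees 0…6.
Finally multiplying by (3 - 2q - 2q² - q³), the product of all factors after the first has coefficients 3,4,-6,-5,1,-2,-2 for degrees 0…6.
[q⁶] = 1·(-2) + 8·(-2) + 24·1 + 32·(-5) + 16·(-6) = -250.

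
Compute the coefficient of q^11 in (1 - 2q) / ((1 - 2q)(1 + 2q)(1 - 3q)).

Partial fractions give a closed form: a_n = (2/5)·(-2)^n + (3/5)·3^n.
At n = 11: a_11 = 105469.

105469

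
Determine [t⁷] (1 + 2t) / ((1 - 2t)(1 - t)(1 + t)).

340

The denominator gives the recurrence a_n = 2a_(n−1) + a_(n−2) − 2a_(n−3) for n ≥ 3; the numerator fixes a_0 = 1, a_1 = 4, a_2 = 9.
Iterating: 1, 4, 9, 20, 41, 84, 169, 340, so a_7 = 340.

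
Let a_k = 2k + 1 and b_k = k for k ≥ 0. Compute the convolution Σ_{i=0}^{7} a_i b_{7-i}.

This is [x^7] in the product of the two ordinary generating functions.
Σ = 1·7 + 3·6 + 5·5 + 7·4 + 9·3 + 11·2 + 13·1 + 15·0 = 140.

140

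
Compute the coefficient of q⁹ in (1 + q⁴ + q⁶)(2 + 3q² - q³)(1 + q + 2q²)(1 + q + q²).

16

(1 + q⁴ + q⁶) has coefficients 1,0,0,0,1,0,1 for degrees 0…6.
(2 + 3q² - q³) has coefficients 2,0,3,-1,0,0,0,0,0,0 for degrees 0…9.
Multiplying by (1 + q + 2q²) gives running coefficients 2,2,7,2,5,-2,0,0,0,0 for degrees 0…9.
Finally multiplying by (1 + q + q²), the product of all factors after the first has coefficients 2,4,11,11,14,5,3,-2,0,0 for degrees 0…9.
[q⁹] = 1·0 + 1·5 + 1·11 = 16.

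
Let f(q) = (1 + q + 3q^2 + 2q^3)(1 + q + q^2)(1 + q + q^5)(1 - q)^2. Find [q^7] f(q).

5

(1 + q + 3q^2 + 2q^3) has coefficients 1,1,3,2 for degrees 0…3.
(1 + q + q^2) has coefficients 1,1,1,0,0,0,0,0 for degrees 0…7.
Multiplying by (1 + q + q^5) gives running coefficients 1,2,2,1,0,1,1,1 for degrees 0…7.
Finally multiplying by (1 - q)^2, the product of all factors after the first has coefficients 1,0,-1,-1,0,2,-1,0 for degrees 0…7.
[q^7] = 1·0 + 1·(-1) + 3·2 + 2·0 = 5.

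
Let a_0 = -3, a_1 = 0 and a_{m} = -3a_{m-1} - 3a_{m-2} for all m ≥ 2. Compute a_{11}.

2187

The ordinary generating function has denominator 1 + 3q + 3q^2.
Iterating the recurrence: a_0,…,a_{11} = -3, 0, 9, -27, 54, -81, 81, 0, -243, 729, -1458, 2187.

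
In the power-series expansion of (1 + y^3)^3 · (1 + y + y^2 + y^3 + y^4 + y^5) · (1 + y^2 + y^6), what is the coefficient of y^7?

(1 + y^3)^3 has coefficients 1,0,0,3,0,0,3,0 for degrees 0…7.
(1 + y + y^2 + y^3 + y^4 + y^5) has coefficients 1,1,1,1,1,1,0,0 for degrees 0…7.
Finally multiplying by (1 + y^2 + y^6), the product of all factors after the first has coefficients 1,1,2,2,2,2,2,2 for degrees 0…7.
[y^7] = 1·2 + 3·2 + 3·1 = 11.

11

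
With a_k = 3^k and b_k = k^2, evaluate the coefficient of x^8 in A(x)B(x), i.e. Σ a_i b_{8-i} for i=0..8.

The convolution is the x^8 coefficient of A(x)B(x).
Σ = 1·64 + 3·49 + 9·36 + 27·25 + 81·16 + 243·9 + 729·4 + 2187·1 + 6561·0 = 9796.

9796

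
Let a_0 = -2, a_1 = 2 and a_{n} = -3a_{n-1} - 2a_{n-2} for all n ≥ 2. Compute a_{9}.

2

The ordinary generating function has denominator 1 + 3y + 2y^2.
Iterating the recurrence: a_0,…,a_{9} = -2, 2, -2, 2, -2, 2, -2, 2, -2, 2.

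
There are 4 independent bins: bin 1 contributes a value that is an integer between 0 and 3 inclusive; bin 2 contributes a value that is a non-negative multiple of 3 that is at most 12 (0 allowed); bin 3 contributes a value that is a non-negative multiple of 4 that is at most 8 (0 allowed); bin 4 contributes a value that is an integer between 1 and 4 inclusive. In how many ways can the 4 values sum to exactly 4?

5

The generating function for the choices is (1 + q + q^2 + q^3)·(1 + q^3 + q^6 + q^9 + q^12)·(1 + q^4 + q^8)·(q + q^2 + q^3 + q^4); the count is [q^4].
(1 + q + q^2 + q^3) has coefficients 1,1,1,1 for degrees 0…3.
(1 + q^3 + q^6 + q^9 + q^12) has coefficients 1,0,0,1,0 for degrees 0…4.
Multiplying by (1 + q^4 + q^8) gives running coefficients 1,0,0,1,1 for degrees 0…4.
Finally multiplying by (q + q^2 + q^3 + q^4), the product of all factors after the first has coefficients 0,1,1,1,2 for degrees 0…4.
[q^4] = 1·2 + 1·1 + 1·1 + 1·1 = 5.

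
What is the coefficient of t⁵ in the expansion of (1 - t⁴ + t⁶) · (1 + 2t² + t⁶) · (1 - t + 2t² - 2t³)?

-3

(1 - t⁴ + t⁶) has coefficients 1,0,0,0,-1,0 for degrees 0…5.
(1 + 2t² + t⁶) has coefficients 1,0,2,0,0,0 for degrees 0…5.
Finally multiplying by (1 - t + 2t² - 2t³), the product of all factors after the first has coefficients 1,-1,4,-4,4,-4 for degrees 0…5.
[t⁵] = 1·(-4) − 1·(-1) = -3.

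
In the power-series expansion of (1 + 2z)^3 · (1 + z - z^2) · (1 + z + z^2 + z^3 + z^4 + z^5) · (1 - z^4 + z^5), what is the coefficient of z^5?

20

(1 + 2z)^3 has coefficients 1,6,12,8 for degrees 0…3.
(1 + z - z^2) has coefficients 1,1,-1,0,0,0 for degrees 0…5.
Multiplying by (1 + z + z^2 + z^3 + z^4 + z^5) gives running coefficients 1,2,1,1,1,1 for degrees 0…5.
Finally multiplying by (1 - z^4 + z^5), the product of all factors after the first has coefficients 1,2,1,1,0,0 for degrees 0…5.
[z^5] = 1·0 + 6·0 + 12·1 + 8·1 = 20.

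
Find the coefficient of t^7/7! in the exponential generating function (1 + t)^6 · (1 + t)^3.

The EGF product rule gives c_7 = Σ_{k_1+k_2=7} C(7; k_1,k_2) · ∏ g_i(k_i), where (1+t)^6 gives the falling factorial (6)_k; (1+t)^3 gives the falling factorial (3)_k.
g_1(k) for k = 0…7: 1, 6, 30, 120, 360, 720, 720, 0.
g_2(k) for k = 0…7: 1, 3, 6, 6, 0, 0, 0, 0.
c_7 = Σ_k C(7,k)·g_1(k)·g_2(7−k) = 35·360·6 + 21·720·6 + 7·720·3 = 75600 + 90720 + 15120 = 181440.

181440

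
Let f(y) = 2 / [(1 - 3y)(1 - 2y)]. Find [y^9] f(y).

116050

Partial fractions give a closed form: a_n = (6)·3^n + (-4)·2^n.
At n = 9: a_9 = 116050.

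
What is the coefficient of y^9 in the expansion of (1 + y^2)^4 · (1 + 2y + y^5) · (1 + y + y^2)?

(1 + y^2)^4 has coefficients 1,0,4,0,6,0,4,0,1 for degrees 0…8.
(1 + 2y + y^5) has coefficients 1,2,0,0,0,1,0,0,0,0 for degrees 0…9.
Finally multiplying by (1 + y + y^2), the product of all factors after the first has coefficients 1,3,3,2,0,1,1,1,0,0 for degrees 0…9.
[y^9] = 1·0 + 4·1 + 6·1 + 4·2 + 1·3 = 21.

21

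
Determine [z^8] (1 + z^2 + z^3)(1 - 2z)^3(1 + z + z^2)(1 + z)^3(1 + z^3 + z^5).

-8

(1 + z^2 + z^3) has coefficients 1,0,1,1 for degrees 0…3.
(1 - 2z)^3 has coefficients 1,-6,12,-8,0,0,0,0,0 for degrees 0…8.
Multiplying by (1 + z + z^2) gives running coefficients 1,-5,7,-2,4,-8,0,0,0 for degrees 0…8.
Multiplying by (1 + z)^3 gives running coefficients 1,-2,-5,5,14,5,-14,-20,-8 for degrees 0…8.
Finally multiplying by (1 + z^3 + z^5), the product of all factors after the first has coefficients 1,-2,-5,6,12,1,-11,-11,2 for degrees 0…8.
[z^8] = 1·2 + 1·(-11) + 1·1 = -8.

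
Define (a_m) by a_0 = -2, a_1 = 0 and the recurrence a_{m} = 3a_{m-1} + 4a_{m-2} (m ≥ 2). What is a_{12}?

The ordinary generating function has denominator 1 - 3x - 4x^2.
Iterating the recurrence: a_0,…,a_{12} = -2, 0, -8, -24, -104, -408, -1640, -6552, -26216, -104856, -419432, -1677720, -6710888.

-6710888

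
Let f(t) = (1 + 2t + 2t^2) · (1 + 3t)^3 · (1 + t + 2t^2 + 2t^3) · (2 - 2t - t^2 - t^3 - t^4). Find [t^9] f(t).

(1 + 2t + 2t^2) has coefficients 1,2,2 for degrees 0…2.
(1 + 3t)^3 has coefficients 1,9,27,27,0,0,0,0,0,0 for degrees 0…9.
Multiplying by (1 + t + 2t^2 + 2t^3) gives running coefficients 1,10,38,74,99,108,54,0,0,0 for degrees 0…9.
Finally multiplying by (2 - 2t - t^2 - t^3 - t^4), the product of all factors after the first has coefficients 2,18,55,61,1,-104,-319,-389,-261,-162 for degrees 0…9.
[t^9] = 1·(-162) + 2·(-261) + 2·(-389) = -1462.

-1462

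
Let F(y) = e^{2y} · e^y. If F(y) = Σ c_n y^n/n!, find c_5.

The EGF product rule gives c_5 = Σ_{k_1+k_2=5} C(5; k_1,k_2) · ∏ g_i(k_i), where e^{2y} gives (2)^k; e^y gives (1)^k.
g_1(k) for k = 0…5: 1, 2, 4, 8, 16, 32.
g_2(k) for k = 0…5: 1, 1, 1, 1, 1, 1.
c_5 = Σ_k C(5,k)·g_1(k)·g_2(5−k) = 1·1·1 + 5·2·1 + 10·4·1 + 10·8·1 + 5·16·1 + 1·32·1 = 1 + 10 + 40 + 80 + 80 + 32 = 243.

243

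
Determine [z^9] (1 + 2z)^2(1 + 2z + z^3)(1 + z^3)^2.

9

(1 + 2z)^2 has coefficients 1,4,4 for degrees 0…2.
(1 + 2z + z^3) has coefficients 1,2,0,1,0,0,0,0,0,0 for degrees 0…9.
Finally multiplying by (1 + z^3)^2, the product of all factors after the first has coefficients 1,2,0,3,4,0,3,2,0,1 for degrees 0…9.
[z^9] = 1·1 + 4·0 + 4·2 = 9.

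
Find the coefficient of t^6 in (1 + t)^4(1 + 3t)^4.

(1 + t)^4 has coefficients 1,4,6,4,1 for degrees 0…4.
(1 + 3t)^4 has coefficients 1,12,54,108,81,0,0 for degrees 0…6.
[t^6] = 1·0 + 4·0 + 6·81 + 4·108 + 1·54 = 972.

972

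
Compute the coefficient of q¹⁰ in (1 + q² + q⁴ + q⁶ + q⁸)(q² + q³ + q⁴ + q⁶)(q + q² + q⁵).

5

(1 + q² + q⁴ + q⁶ + q⁸) has coefficients 1,0,1,0,1,0,1,0,1 for degrees 0…8.
(q² + q³ + q⁴ + q⁶) has coefficients 0,0,1,1,1,0,1,0,0,0,0 for degrees 0…10.
Finally multiplying by (q + q² + q⁵), the product of all factors after the first has coefficients 0,0,0,1,2,2,1,2,2,1,0 for degrees 0…10.
[q¹⁰] = 1·0 + 1·2 + 1·1 + 1·2 + 1·0 = 5.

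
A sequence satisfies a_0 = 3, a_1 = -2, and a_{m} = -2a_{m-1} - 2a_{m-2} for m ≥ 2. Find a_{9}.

-32

The ordinary generating function has denominator 1 + 2q + 2q^2.
Iterating the recurrence: a_0,…,a_{9} = 3, -2, -2, 8, -12, 8, 8, -32, 48, -32.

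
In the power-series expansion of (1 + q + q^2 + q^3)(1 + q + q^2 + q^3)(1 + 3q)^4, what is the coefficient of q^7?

768

(1 + q + q^2 + q^3) has coefficients 1,1,1,1 for degrees 0…3.
(1 + q + q^2 + q^3) has coefficients 1,1,1,1,0,0,0,0 for degrees 0…7.
Finally multiplying by (1 + 3q)^4, the product of all factors after the first has coefficients 1,13,67,175,255,243,189,81 for degrees 0…7.
[q^7] = 1·81 + 1·189 + 1·243 + 1·255 = 768.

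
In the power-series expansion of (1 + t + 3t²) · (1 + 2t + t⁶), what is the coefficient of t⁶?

(1 + t + 3t²) has coefficients 1,1,3 for degrees 0…2.
(1 + 2t + t⁶) has coefficients 1,2,0,0,0,0,1 for degrees 0…6.
[t⁶] = 1·1 + 1·0 + 3·0 = 1.

1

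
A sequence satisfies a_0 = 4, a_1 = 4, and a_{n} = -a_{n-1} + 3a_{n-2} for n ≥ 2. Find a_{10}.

The ordinary generating function has denominator 1 + x - 3x^2.
Iterating the recurrence: a_0,…,a_{10} = 4, 4, 8, 4, 20, -8, 68, -92, 296, -572, 1460.

1460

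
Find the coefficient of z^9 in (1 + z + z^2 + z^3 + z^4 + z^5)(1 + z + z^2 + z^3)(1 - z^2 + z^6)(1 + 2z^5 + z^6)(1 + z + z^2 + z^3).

24

(1 + z + z^2 + z^3 + z^4 + z^5) has coefficients 1,1,1,1,1,1 for degrees 0…5.
(1 + z + z^2 + z^3) has coefficients 1,1,1,1,0,0,0,0,0,0 for degrees 0…9.
Multiplying by (1 - z^2 + z^6) gives running coefficients 1,1,0,0,-1,-1,1,1,1,1 for degrees 0…9.
Multiplying by (1 + 2z^5 + z^6) gives running coefficients 1,1,0,0,-1,1,4,2,1,-1 for degrees 0…9.
Finally multiplying by (1 + z + z^2 + z^3), the product of all factors after the first has coefficients 1,2,2,2,0,0,4,6,8,6 for degrees 0…9.
[z^9] = 1·6 + 1·8 + 1·6 + 1·4 + 1·0 + 1·0 = 24.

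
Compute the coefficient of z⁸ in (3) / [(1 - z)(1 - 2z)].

1533

Partial fractions give a closed form: a_n = (-3)·1^n + (6)·2^n.
At n = 8: a_8 = 1533.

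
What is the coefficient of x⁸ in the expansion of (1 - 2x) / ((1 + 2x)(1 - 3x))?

1517

Partial fractions give a closed form: a_n = (4/5)·(-2)^n + (1/5)·3^n.
At n = 8: a_8 = 1517.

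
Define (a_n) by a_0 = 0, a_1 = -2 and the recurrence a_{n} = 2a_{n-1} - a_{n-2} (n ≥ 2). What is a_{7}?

-14

The ordinary generating function has denominator 1 - 2x + x^2.
Iterating the recurrence: a_0,…,a_{7} = 0, -2, -4, -6, -8, -10, -12, -14.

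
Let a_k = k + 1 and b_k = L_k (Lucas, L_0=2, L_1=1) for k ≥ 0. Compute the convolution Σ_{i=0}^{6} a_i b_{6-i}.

The convolution is the t^6 coefficient of A(t)B(t).
Σ = 1·18 + 2·11 + 3·7 + 4·4 + 5·3 + 6·1 + 7·2 = 112.

112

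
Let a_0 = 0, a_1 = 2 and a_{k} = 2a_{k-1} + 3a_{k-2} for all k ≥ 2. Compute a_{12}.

265720

The ordinary generating function has denominator 1 - 2z - 3z^2.
Iterating the recurrence: a_0,…,a_{12} = 0, 2, 4, 14, 40, 122, 364, 1094, 3280, 9842, 29524, 88574, 265720.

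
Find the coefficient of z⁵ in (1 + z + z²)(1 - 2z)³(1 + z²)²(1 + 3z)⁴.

130

(1 + z + z²) has coefficients 1,1,1 for degrees 0…2.
(1 - 2z)³ has coefficients 1,-6,12,-8,0,0 for degrees 0…5.
Multiplying by (1 + z²)² gives running coefficients 1,-6,14,-20,25,-22 for degrees 0…5.
Finally multiplying by (1 + 3z)⁴, the product of all factors after the first has coefficients 1,6,-4,-68,-26,224 for degrees 0…5.
[z⁵] = 1·224 + 1·(-26) + 1·(-68) = 130.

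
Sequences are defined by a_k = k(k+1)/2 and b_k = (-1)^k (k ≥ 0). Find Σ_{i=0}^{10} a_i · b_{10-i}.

30

The convolution is the x^10 coefficient of A(x)B(x).
Σ = 0·1 + 1·(-1) + 3·1 + 6·(-1) + 10·1 + 15·(-1) + 21·1 + 28·(-1) + 36·1 + 45·(-1) + 55·1 = 30.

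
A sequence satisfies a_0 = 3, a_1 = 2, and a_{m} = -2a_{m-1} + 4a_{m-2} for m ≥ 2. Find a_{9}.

-14848

The ordinary generating function has denominator 1 + 2y - 4y^2.
Iterating the recurrence: a_0,…,a_{9} = 3, 2, 8, -8, 48, -128, 448, -1408, 4608, -14848.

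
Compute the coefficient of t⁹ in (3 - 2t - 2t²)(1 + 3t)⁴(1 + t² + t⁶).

192

(3 - 2t - 2t²) has coefficients 3,-2,-2 for degrees 0…2.
(1 + 3t)⁴ has coefficients 1,12,54,108,81,0,0,0,0,0 for degrees 0…9.
Finally multiplying by (1 + t² + t⁶), the product of all factors after the first has coefficients 1,12,55,120,135,108,82,12,54,108 for degrees 0…9.
[t⁹] = 3·108 − 2·54 − 2·12 = 192.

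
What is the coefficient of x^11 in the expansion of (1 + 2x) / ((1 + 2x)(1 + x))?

Partial fractions give a closed form: a_n = (1)·(-1)^n.
At n = 11: a_11 = -1.

-1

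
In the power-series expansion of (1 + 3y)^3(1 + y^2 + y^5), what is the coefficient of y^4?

27

(1 + 3y)^3 has coefficients 1,9,27,27 for degrees 0…3.
(1 + y^2 + y^5) has coefficients 1,0,1,0,0 for degrees 0…4.
[y^4] = 1·0 + 9·0 + 27·1 + 27·0 = 27.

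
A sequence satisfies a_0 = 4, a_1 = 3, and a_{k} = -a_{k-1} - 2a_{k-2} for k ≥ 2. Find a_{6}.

The ordinary generating function has denominator 1 + y + 2y^2.
Iterating the recurrence: a_0,…,a_{6} = 4, 3, -11, 5, 17, -27, -7.

-7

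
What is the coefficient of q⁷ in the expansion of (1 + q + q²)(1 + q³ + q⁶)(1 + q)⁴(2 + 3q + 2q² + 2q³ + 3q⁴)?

(1 + q + q²) has coefficients 1,1,1 for degrees 0…2.
(1 + q³ + q⁶) has coefficients 1,0,0,1,0,0,1,0 for degrees 0…7.
Multiplying by (1 + q)⁴ gives running coefficients 1,4,6,5,5,6,5,5 for degrees 0…7.
Finally multiplying by (2 + 3q + 2q² + 2q³ + 3q⁴), the product of all factors after the first has coefficients 2,11,26,38,48,61,66,62 for degrees 0…7.
[q⁷] = 1·62 + 1·66 + 1·61 = 189.

189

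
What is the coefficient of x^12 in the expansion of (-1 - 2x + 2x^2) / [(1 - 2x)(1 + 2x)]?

-2048

The denominator gives the recurrence a_n = 4a_(n−2) for n ≥ 3; the numerator fixes a_0 = -1, a_1 = -2, a_2 = -2.
Iterating: -1, -2, -2, -8, -8, -32, -32, -128, -128, -512, -512, -2048, -2048, so a_12 = -2048.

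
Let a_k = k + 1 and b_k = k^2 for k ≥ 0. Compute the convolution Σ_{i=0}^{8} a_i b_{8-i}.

The convolution is the t^8 coefficient of A(t)B(t).
Σ = 1·64 + 2·49 + 3·36 + 4·25 + 5·16 + 6·9 + 7·4 + 8·1 + 9·0 = 540.

540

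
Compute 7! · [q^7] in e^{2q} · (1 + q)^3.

8864

The EGF product rule gives c_7 = Σ_{k_1+k_2=7} C(7; k_1,k_2) · ∏ g_i(k_i), where e^{2q} gives (2)^k; (1+q)^3 gives the falling factorial (3)_k.
g_1(k) for k = 0…7: 1, 2, 4, 8, 16, 32, 64, 128.
g_2(k) for k = 0…7: 1, 3, 6, 6, 0, 0, 0, 0.
c_7 = Σ_k C(7,k)·g_1(k)·g_2(7−k) = 35·16·6 + 21·32·6 + 7·64·3 + 1·128·1 = 3360 + 4032 + 1344 + 128 = 8864.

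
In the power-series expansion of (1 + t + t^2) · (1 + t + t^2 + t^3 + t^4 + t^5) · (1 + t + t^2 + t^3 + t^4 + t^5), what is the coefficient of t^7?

(1 + t + t^2) has coefficients 1,1,1 for degrees 0…2.
(1 + t + t^2 + t^3 + t^4 + t^5) has coefficients 1,1,1,1,1,1,0,0 for degrees 0…7.
Finally multiplying by (1 + t + t^2 + t^3 + t^4 + t^5), the product of all factors after the first has coefficients 1,2,3,4,5,6,5,4 for degrees 0…7.
[t^7] = 1·4 + 1·5 + 1·6 = 15.

15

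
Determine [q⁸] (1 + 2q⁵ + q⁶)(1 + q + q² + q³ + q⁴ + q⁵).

(1 + 2q⁵ + q⁶) has coefficients 1,0,0,0,0,2,1 for degrees 0…6.
(1 + q + q² + q³ + q⁴ + q⁵) has coefficients 1,1,1,1,1,1,0,0,0 for degrees 0…8.
[q⁸] = 1·0 + 2·1 + 1·1 = 3.

3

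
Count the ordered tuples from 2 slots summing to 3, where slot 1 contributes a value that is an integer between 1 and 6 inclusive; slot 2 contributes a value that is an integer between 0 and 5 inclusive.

The generating function for the choices is (t + t^2 + t^3 + t^4 + t^5 + t^6)·(1 + t + t^2 + t^3 + t^4 + t^5); the count is [t^3].
(t + t^2 + t^3 + t^4 + t^5 + t^6) has coefficients 0,1,1,1 for degrees 0…3.
(1 + t + t^2 + t^3 + t^4 + t^5) has coefficients 1,1,1,1 for degrees 0…3.
[t^3] = 1·1 + 1·1 + 1·1 = 3.

3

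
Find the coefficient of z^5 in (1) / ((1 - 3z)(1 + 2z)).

Partial fractions give a closed form: a_n = (3/5)·3^n + (2/5)·(-2)^n.
At n = 5: a_5 = 133.

133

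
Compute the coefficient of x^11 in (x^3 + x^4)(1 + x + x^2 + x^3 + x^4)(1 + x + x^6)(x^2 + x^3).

(x^3 + x^4) has coefficients 0,0,0,1,1 for degrees 0…4.
(1 + x + x^2 + x^3 + x^4) has coefficients 1,1,1,1,1,0,0,0,0,0,0,0 for degrees 0…11.
Multiplying by (1 + x + x^6) gives running coefficients 1,2,2,2,2,1,1,1,1,1,1,0 for degrees 0…11.
Finally multiplying by (x^2 + x^3), the product of all factors after the first has coefficients 0,0,1,3,4,4,4,3,2,2,2,2 for degrees 0…11.
[x^11] = 1·2 + 1·3 = 5.

5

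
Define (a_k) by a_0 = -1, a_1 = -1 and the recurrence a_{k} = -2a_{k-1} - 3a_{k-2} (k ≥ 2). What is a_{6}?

-43

The ordinary generating function has denominator 1 + 2z + 3z^2.
Iterating the recurrence: a_0,…,a_{6} = -1, -1, 5, -7, -1, 23, -43.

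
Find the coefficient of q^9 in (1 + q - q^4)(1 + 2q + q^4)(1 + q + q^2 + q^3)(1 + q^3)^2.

3

(1 + q - q^4) has coefficients 1,1,0,0,-1 for degrees 0…4.
(1 + 2q + q^4) has coefficients 1,2,0,0,1,0,0,0,0,0 for degrees 0…9.
Multiplying by (1 + q + q^2 + q^3) gives running coefficients 1,3,3,3,3,1,1,1,0,0 for degrees 0…9.
Finally multiplying by (1 + q^3)^2, the product of all factors after the first has coefficients 1,3,3,5,9,7,8,10,5,5 for degrees 0…9.
[q^9] = 1·5 + 1·5 − 1·7 = 3.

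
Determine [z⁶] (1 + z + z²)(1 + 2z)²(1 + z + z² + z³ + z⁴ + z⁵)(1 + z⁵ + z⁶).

(1 + z + z²) has coefficients 1,1,1 for degrees 0…2.
(1 + 2z)² has coefficients 1,4,4,0,0,0,0 for degrees 0…6.
Multiplying by (1 + z + z² + z³ + z⁴ + z⁵) gives running coefficients 1,5,9,9,9,9,8 for degrees 0…6.
Finally multiplying by (1 + z⁵ + z⁶), the product of all factors after the first has coefficients 1,5,9,9,9,10,14 for degrees 0…6.
[z⁶] = 1·14 + 1·10 + 1·9 = 33.

33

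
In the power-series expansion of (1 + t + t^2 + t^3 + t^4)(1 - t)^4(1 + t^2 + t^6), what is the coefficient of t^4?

3

(1 + t + t^2 + t^3 + t^4) has coefficients 1,1,1,1,1 for degrees 0…4.
(1 - t)^4 has coefficients 1,-4,6,-4,1 for degrees 0…4.
Finally multiplying by (1 + t^2 + t^6), the product of all factors after the first has coefficients 1,-4,7,-8,7 for degrees 0…4.
[t^4] = 1·7 + 1·(-8) + 1·7 + 1·(-4) + 1·1 = 3.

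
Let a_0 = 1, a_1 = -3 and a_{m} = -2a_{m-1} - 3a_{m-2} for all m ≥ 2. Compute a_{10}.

-285

The ordinary generating function has denominator 1 + 2x + 3x^2.
Iterating the recurrence: a_0,…,a_{10} = 1, -3, 3, 3, -15, 21, 3, -69, 129, -51, -285.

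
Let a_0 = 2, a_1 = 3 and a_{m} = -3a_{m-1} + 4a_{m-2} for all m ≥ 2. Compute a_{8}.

The ordinary generating function has denominator 1 + 3q - 4q^2.
Iterating the recurrence: a_0,…,a_{8} = 2, 3, -1, 15, -49, 207, -817, 3279, -13105.

-13105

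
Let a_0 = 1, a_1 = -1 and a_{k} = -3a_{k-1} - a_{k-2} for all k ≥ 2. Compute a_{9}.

-1597

The ordinary generating function has denominator 1 + 3z + z^2.
Iterating the recurrence: a_0,…,a_{9} = 1, -1, 2, -5, 13, -34, 89, -233, 610, -1597.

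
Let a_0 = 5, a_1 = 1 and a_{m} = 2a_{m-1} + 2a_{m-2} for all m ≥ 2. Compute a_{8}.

4176

The ordinary generating function has denominator 1 - 2q - 2q^2.
Iterating the recurrence: a_0,…,a_{8} = 5, 1, 12, 26, 76, 204, 560, 1528, 4176.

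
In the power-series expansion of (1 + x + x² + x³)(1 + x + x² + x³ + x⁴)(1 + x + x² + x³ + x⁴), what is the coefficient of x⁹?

(1 + x + x² + x³) has coefficients 1,1,1,1 for degrees 0…3.
(1 + x + x² + x³ + x⁴) has coefficients 1,1,1,1,1,0,0,0,0,0 for degrees 0…9.
Finally multiplying by (1 + x + x² + x³ + x⁴), the product of all factors after the first has coefficients 1,2,3,4,5,4,3,2,1,0 for degrees 0…9.
[x⁹] = 1·0 + 1·1 + 1·2 + 1·3 = 6.

6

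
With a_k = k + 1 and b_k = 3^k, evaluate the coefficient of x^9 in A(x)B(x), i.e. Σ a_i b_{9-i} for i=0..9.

The convolution is the t^9 coefficient of A(t)B(t).
Σ = 1·19683 + 2·6561 + 3·2187 + 4·729 + 5·243 + 6·81 + 7·27 + 8·9 + 9·3 + 10·1 = 44281.

44281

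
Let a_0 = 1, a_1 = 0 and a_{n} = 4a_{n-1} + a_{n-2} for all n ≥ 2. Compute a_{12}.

1762289

The ordinary generating function has denominator 1 - 4y - y^2.
Iterating the recurrence: a_0,…,a_{12} = 1, 0, 1, 4, 17, 72, 305, 1292, 5473, 23184, 98209, 416020, 1762289.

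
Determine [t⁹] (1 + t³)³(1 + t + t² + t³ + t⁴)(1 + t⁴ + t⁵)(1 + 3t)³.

623

(1 + t³)³ has coefficients 1,0,0,3,0,0,3,0,0,1 for degrees 0…9.
(1 + t + t² + t³ + t⁴) has coefficients 1,1,1,1,1,0,0,0,0,0 for degrees 0…9.
Multiplying by (1 + t⁴ + t⁵) gives running coefficients 1,1,1,1,2,2,2,2,2,1 for degrees 0…9.
Finally multiplying by (1 + 3t)³, the product of all factors after the first has coefficients 1,10,37,64,65,74,101,128,128,127 for degrees 0…9.
[t⁹] = 1·127 + 3·101 + 3·64 + 1·1 = 623.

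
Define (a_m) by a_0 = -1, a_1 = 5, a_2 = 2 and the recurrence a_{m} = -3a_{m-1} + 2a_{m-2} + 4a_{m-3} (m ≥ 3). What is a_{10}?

25904

The ordinary generating function has denominator 1 + 3t - 2t^2 - 4t^3.
Iterating the recurrence: a_0,…,a_{10} = -1, 5, 2, 0, 24, -64, 240, -752, 2480, -7984, 25904.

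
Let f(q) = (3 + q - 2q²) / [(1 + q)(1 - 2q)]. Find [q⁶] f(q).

The denominator gives the recurrence a_n = a_(n−1) + 2a_(n−2) for n ≥ 3; the numerator fixes a_0 = 3, a_1 = 4, a_2 = 8.
Iterating: 3, 4, 8, 16, 32, 64, 128, so a_6 = 128.

128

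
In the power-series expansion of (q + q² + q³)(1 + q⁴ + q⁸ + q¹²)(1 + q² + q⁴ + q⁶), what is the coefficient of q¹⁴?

(q + q² + q³) has coefficients 0,1,1,1 for degrees 0…3.
(1 + q⁴ + q⁸ + q¹²) has coefficients 1,0,0,0,1,0,0,0,1,0,0,0,1,0,0 for degrees 0…14.
Finally multiplying by (1 + q² + q⁴ + q⁶), the product of all factors after the first has coefficients 1,0,1,0,2,0,2,0,2,0,2,0,2,0,2 for degrees 0…14.
[q¹⁴] = 1·0 + 1·2 + 1·0 = 2.

2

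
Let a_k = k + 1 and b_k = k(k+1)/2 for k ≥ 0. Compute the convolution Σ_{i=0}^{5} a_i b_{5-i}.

70

Write out a_i and b_{5-i} for i = 0,…,5 and sum the products.
Σ = 1·15 + 2·10 + 3·6 + 4·3 + 5·1 + 6·0 = 70.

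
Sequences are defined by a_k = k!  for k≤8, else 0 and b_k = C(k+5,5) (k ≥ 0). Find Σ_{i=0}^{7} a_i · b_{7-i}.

15738

The convolution is the t^7 coefficient of A(t)B(t).
Σ = 1·792 + 1·462 + 2·252 + 6·126 + 24·56 + 120·21 + 720·6 + 5040·1 = 15738.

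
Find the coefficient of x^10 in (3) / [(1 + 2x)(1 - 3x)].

107517

Partial fractions give a closed form: a_n = (6/5)·(-2)^n + (9/5)·3^n.
At n = 10: a_10 = 107517.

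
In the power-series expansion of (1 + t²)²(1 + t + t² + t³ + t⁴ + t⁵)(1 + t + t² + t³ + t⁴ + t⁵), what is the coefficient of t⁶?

18

(1 + t²)² has coefficients 1,0,2,0,1 for degrees 0…4.
(1 + t + t² + t³ + t⁴ + t⁵) has coefficients 1,1,1,1,1,1,0 for degrees 0…6.
Finally multiplying by (1 + t + t² + t³ + t⁴ + t⁵), the product of all factors after the first has coefficients 1,2,3,4,5,6,5 for degrees 0…6.
[t⁶] = 1·5 + 2·5 + 1·3 = 18.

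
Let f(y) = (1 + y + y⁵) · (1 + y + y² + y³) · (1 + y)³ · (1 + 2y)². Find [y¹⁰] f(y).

(1 + y + y⁵) has coefficients 1,1,0,0,0,1 for degrees 0…5.
(1 + y + y² + y³) has coefficients 1,1,1,1,0,0,0,0,0,0,0 for degrees 0…10.
Multiplying by (1 + y)³ gives running coefficients 1,4,7,8,7,4,1,0,0,0,0 for degrees 0…10.
Finally multiplying by (1 + 2y)², the product of all factors after the first has coefficients 1,8,27,52,67,64,45,20,4,0,0 for degrees 0…10.
[y¹⁰] = 1·0 + 1·0 + 1·64 = 64.

64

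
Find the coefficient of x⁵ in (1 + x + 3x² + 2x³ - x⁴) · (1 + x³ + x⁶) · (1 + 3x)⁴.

570

(1 + x + 3x² + 2x³ - x⁴) has coefficients 1,1,3,2,-1 for degrees 0…4.
(1 + x³ + x⁶) has coefficients 1,0,0,1,0,0 for degrees 0…5.
Finally multiplying by (1 + 3x)⁴, the product of all factors after the first has coefficients 1,12,54,109,93,54 for degrees 0…5.
[x⁵] = 1·54 + 1·93 + 3·109 + 2·54 − 1·12 = 570.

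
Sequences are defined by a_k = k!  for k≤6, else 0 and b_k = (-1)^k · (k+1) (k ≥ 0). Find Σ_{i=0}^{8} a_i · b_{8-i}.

The convolution is the t^8 coefficient of A(t)B(t).
Σ = 1·9 + 1·(-8) + 2·7 + 6·(-6) + 24·5 + 120·(-4) + 720·3 + 0·(-2) + 0·1 = 1779.

1779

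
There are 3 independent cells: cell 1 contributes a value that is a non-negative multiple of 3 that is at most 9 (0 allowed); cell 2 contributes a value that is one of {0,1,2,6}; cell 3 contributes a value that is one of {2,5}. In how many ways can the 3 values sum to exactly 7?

The generating function for the choices is (1 + t³ + t⁶ + t⁹)·(1 + t + t² + t⁶)·(t² + t⁵); the count is [t⁷].
(1 + t³ + t⁶ + t⁹) has coefficients 1,0,0,1,0,0,1,0 for degrees 0…7.
(1 + t + t² + t⁶) has coefficients 1,1,1,0,0,0,1,0 for degrees 0…7.
Finally multiplying by (t² + t⁵), the product of all factors after the first has coefficients 0,0,1,1,1,1,1,1 for degrees 0…7.
[t⁷] = 1·1 + 1·1 + 1·0 = 2.

2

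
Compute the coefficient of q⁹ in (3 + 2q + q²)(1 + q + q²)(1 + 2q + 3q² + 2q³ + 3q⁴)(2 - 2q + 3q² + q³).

(3 + 2q + q²) has coefficients 3,2,1 for degrees 0…2.
(1 + q + q²) has coefficients 1,1,1,0,0,0,0,0,0,0 for degrees 0…9.
Multiplying by (1 + 2q + 3q² + 2q³ + 3q⁴) gives running coefficients 1,3,6,7,8,5,3,0,0,0 for degrees 0…9.
Finally multiplying by (2 - 2q + 3q² + q³), the product of all factors after the first has coefficients 2,4,9,12,23,21,27,17,14,3 for degrees 0…9.
[q⁹] = 3·3 + 2·14 + 1·17 = 54.

54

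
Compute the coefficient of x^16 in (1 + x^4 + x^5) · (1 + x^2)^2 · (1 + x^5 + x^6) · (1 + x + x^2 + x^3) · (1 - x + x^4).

(1 + x^4 + x^5) has coefficients 1,0,0,0,1,1 for degrees 0…5.
(1 + x^2)^2 has coefficients 1,0,2,0,1,0,0,0,0,0,0,0,0,0,0,0,0 for degrees 0…16.
Multiplying by (1 + x^5 + x^6) gives running coefficients 1,0,2,0,1,1,1,2,2,1,1,0,0,0,0,0,0 for degrees 0…16.
Multiplying by (1 + x + x^2 + x^3) gives running coefficients 1,1,3,3,3,4,3,5,6,6,6,4,2,1,0,0,0 for degrees 0…16.
Finally multiplying by (1 - x + x^4), the product of all factors after the first has coefficients 1,0,2,0,1,2,2,5,4,4,3,3,4,5,5,4,2 for degrees 0…16.
[x^16] = 1·2 + 1·4 + 1·3 = 9.

9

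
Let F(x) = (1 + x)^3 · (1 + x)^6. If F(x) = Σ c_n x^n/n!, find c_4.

The EGF product rule gives c_4 = Σ_{k_1+k_2=4} C(4; k_1,k_2) · ∏ g_i(k_i), where (1+x)^3 gives the falling factorial (3)_k; (1+x)^6 gives the falling factorial (6)_k.
g_1(k) for k = 0…4: 1, 3, 6, 6, 0.
g_2(k) for k = 0…4: 1, 6, 30, 120, 360.
c_4 = Σ_k C(4,k)·g_1(k)·g_2(4−k) = 1·1·360 + 4·3·120 + 6·6·30 + 4·6·6 = 360 + 1440 + 1080 + 144 = 3024.

3024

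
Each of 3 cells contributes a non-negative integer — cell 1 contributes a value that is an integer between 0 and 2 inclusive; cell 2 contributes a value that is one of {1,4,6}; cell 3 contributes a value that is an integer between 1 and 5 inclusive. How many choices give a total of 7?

6

The generating function for the choices is (1 + q + q^2)·(q + q^4 + q^6)·(q + q^2 + q^3 + q^4 + q^5); the count is [q^7].
(1 + q + q^2) has coefficients 1,1,1 for degrees 0…2.
(q + q^4 + q^6) has coefficients 0,1,0,0,1,0,1,0 for degrees 0…7.
Finally multiplying by (q + q^2 + q^3 + q^4 + q^5), the product of all factors after the first has coefficients 0,0,1,1,1,2,2,2 for degrees 0…7.
[q^7] = 1·2 + 1·2 + 1·2 = 6.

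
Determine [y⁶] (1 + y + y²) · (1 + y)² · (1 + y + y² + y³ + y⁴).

(1 + y + y²) has coefficients 1,1,1 for degrees 0…2.
(1 + y)² has coefficients 1,2,1,0,0,0,0 for degrees 0…6.
Finally multiplying by (1 + y + y² + y³ + y⁴), the product of all factors after the first has coefficients 1,3,4,4,4,3,1 for degrees 0…6.
[y⁶] = 1·1 + 1·3 + 1·4 = 8.

8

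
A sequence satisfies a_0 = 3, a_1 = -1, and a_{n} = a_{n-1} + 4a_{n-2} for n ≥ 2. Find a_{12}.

The ordinary generating function has denominator 1 - z - 4z^2.
Iterating the recurrence: a_0,…,a_{12} = 3, -1, 11, 7, 51, 79, 283, 599, 1731, 4127, 11051, 27559, 71763.

71763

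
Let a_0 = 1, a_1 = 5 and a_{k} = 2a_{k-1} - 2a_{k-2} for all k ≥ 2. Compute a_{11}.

96

The ordinary generating function has denominator 1 - 2x + 2x^2.
Iterating the recurrence: a_0,…,a_{11} = 1, 5, 8, 6, -4, -20, -32, -24, 16, 80, 128, 96.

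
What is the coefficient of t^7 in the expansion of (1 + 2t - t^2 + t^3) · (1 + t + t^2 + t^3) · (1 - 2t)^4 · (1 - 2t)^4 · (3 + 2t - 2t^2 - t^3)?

(1 + 2t - t^2 + t^3) has coefficients 1,2,-1,1 for degrees 0…3.
(1 + t + t^2 + t^3) has coefficients 1,1,1,1,0,0,0,0 for degrees 0…7.
Multiplying by (1 - 2t)^4 gives running coefficients 1,-7,17,-15,0,8,-16,16 for degrees 0…7.
Multiplying by (1 - 2t)^4 gives running coefficients 1,-15,97,-351,768,-1008,672,96 for degrees 0…7.
Finally multiplying by (3 + 2t - 2t^2 - t^3), the product of all factors after the first has coefficients 3,-43,259,-830,1423,-883,-1185,2880 for degrees 0…7.
[t^7] = 1·2880 + 2·(-1185) − 1·(-883) + 1·1423 = 2816.

2816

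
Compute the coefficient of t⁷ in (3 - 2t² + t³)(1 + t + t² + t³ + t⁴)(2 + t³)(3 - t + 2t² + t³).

17

(3 - 2t² + t³) has coefficients 3,0,-2,1 for degrees 0…3.
(1 + t + t² + t³ + t⁴) has coefficients 1,1,1,1,1,0,0,0 for degrees 0…7.
Multiplying by (2 + t³) gives running coefficients 2,2,2,3,3,1,1,1 for degrees 0…7.
Finally multiplying by (3 - t + 2t² + t³), the product of all factors after the first has coefficients 6,4,8,13,12,8,11,7 for degrees 0…7.
[t⁷] = 3·7 − 2·8 + 1·12 = 17.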